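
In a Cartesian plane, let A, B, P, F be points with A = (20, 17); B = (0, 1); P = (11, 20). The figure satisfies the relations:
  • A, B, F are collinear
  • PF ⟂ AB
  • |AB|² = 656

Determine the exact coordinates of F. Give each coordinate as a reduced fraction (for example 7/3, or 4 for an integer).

F = (655/41, 565/41)

1. F_x = 655/41  [[A, B, F are collinear ⇒ 16x-20y+20=0] ∩ [PF ⟂ AB ⇒ -20x-16y+540=0]]
2. F_y = 565/41  [[A, B, F are collinear ⇒ 16x-20y+20=0] ∩ [PF ⟂ AB ⇒ -20x-16y+540=0]]
   so F = (655/41, 565/41)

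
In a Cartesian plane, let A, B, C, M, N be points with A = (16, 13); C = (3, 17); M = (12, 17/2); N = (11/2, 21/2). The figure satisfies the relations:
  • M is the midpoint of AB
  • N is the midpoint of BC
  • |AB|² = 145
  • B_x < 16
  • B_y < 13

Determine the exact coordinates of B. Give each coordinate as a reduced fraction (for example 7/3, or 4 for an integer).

B = (8, 4)

1. B_x = 8  [B = 2·M−A = 2·(12, 17/2)−(16, 13)]
2. B_y = 4  [B = 2·M−A = 2·(12, 17/2)−(16, 13)]
   so B = (8, 4)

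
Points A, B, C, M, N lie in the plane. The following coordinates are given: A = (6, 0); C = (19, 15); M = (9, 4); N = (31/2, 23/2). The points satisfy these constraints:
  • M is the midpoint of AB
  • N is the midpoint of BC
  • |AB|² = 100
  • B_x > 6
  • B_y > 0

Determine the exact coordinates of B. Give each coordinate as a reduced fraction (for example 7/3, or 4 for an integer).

B = (12, 8)

1. B_x = 12  [B = 2·M−A = 2·(9, 4)−(6, 0)]
2. B_y = 8  [B = 2·M−A = 2·(9, 4)−(6, 0)]
   so B = (12, 8)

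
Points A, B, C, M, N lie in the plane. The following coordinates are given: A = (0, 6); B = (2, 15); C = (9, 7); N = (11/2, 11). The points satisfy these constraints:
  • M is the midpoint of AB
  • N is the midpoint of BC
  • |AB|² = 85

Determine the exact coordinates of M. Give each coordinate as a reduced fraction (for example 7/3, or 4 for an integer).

M = (1, 21/2)

1. M_x = 1  [2·M = A+B = (0, 6)+(2, 15)]
2. M_y = 21/2  [2·M = A+B = (0, 6)+(2, 15)]
   so M = (1, 21/2)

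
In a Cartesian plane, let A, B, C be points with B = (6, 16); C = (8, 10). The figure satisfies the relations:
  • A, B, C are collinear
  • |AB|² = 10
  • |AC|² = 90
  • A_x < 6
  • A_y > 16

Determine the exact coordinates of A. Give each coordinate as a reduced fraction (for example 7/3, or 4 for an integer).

A = (5, 19)

1. A_x = 5  [[A, B, C are collinear ⇒ 6x+2y-68=0] ∩ [|A−(6, 16)|²=10]]
2. A_y = 19  [[A, B, C are collinear ⇒ 6x+2y-68=0] ∩ [|A−(6, 16)|²=10]]
   so A = (5, 19)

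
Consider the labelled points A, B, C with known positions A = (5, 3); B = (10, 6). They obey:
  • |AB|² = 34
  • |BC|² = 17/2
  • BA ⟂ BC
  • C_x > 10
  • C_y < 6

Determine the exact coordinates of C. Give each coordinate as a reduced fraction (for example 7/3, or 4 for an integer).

C = (23/2, 7/2)

1. C_x = 23/2  [[BA ⟂ BC ⇒ -5x-3y+68=0] ∩ [|C−(10, 6)|²=17/2]]
2. C_y = 7/2  [[BA ⟂ BC ⇒ -5x-3y+68=0] ∩ [|C−(10, 6)|²=17/2]]
   so C = (23/2, 7/2)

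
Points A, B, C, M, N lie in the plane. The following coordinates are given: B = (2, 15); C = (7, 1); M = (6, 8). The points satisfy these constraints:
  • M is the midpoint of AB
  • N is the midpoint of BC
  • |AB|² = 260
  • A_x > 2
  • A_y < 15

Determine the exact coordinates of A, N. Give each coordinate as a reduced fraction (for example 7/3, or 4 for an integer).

1. A_x = 10  [A = 2·M−B = 2·(6, 8)−(2, 15)]
2. A_y = 1  [A = 2·M−B = 2·(6, 8)−(2, 15)]
   so A = (10, 1)
3. N_x = 9/2  [2·N = B+C = (2, 15)+(7, 1)]
4. N_y = 8  [2·N = B+C = (2, 15)+(7, 1)]
   so N = (9/2, 8)

A = (10, 1)
N = (9/2, 8)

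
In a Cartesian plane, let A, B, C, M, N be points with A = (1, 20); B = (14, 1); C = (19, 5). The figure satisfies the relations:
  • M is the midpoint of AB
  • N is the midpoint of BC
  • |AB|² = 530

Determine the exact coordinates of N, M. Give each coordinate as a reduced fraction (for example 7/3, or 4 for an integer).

N = (33/2, 3)
M = (15/2, 21/2)

1. M_x = 15/2  [2·M = A+B = (1, 20)+(14, 1)]
2. M_y = 21/2  [2·M = A+B = (1, 20)+(14, 1)]
   so M = (15/2, 21/2)
3. N_x = 33/2  [2·N = B+C = (14, 1)+(19, 5)]
4. N_y = 3  [2·N = B+C = (14, 1)+(19, 5)]
   so N = (33/2, 3)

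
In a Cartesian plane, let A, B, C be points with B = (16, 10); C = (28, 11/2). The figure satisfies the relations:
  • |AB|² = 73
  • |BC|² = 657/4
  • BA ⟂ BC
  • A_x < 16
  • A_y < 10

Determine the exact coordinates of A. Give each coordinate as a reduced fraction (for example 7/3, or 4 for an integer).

1. A_x = 13  [[BA ⟂ BC ⇒ 12x-9/2y-147=0] ∩ [|A−(16, 10)|²=73]]
2. A_y = 2  [[BA ⟂ BC ⇒ 12x-9/2y-147=0] ∩ [|A−(16, 10)|²=73]]
   so A = (13, 2)

A = (13, 2)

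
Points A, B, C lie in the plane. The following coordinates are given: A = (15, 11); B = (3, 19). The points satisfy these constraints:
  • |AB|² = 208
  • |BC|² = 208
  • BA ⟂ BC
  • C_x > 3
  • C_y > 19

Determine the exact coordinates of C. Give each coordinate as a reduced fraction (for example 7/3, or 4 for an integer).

1. C_x = 11  [[BA ⟂ BC ⇒ 12x-8y+116=0] ∩ [|C−(3, 19)|²=208]]
2. C_y = 31  [[BA ⟂ BC ⇒ 12x-8y+116=0] ∩ [|C−(3, 19)|²=208]]
   so C = (11, 31)

C = (11, 31)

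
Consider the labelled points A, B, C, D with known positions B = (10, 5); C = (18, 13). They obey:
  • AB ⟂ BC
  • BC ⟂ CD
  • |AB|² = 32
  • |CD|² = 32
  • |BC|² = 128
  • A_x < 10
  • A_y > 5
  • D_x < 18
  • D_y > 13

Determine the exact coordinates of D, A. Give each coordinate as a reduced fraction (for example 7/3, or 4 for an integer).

D = (14, 17)
A = (6, 9)

1. D_x = 14  [[BC ⟂ CD ⇒ 8x+8y-248=0] ∩ [|D−(18, 13)|²=32]]
2. D_y = 17  [[BC ⟂ CD ⇒ 8x+8y-248=0] ∩ [|D−(18, 13)|²=32]]
   so D = (14, 17)
3. A_x = 6  [[AB ⟂ BC ⇒ -8x-8y+120=0] ∩ [|A−(10, 5)|²=32]]
4. A_y = 9  [[AB ⟂ BC ⇒ -8x-8y+120=0] ∩ [|A−(10, 5)|²=32]]
   so A = (6, 9)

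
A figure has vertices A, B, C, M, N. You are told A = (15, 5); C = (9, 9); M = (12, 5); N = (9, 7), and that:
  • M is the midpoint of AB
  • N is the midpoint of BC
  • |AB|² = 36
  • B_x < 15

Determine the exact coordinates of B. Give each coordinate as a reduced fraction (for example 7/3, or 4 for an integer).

B = (9, 5)

1. B_x = 9  [B = 2·M−A = 2·(12, 5)−(15, 5)]
2. B_y = 5  [B = 2·M−A = 2·(12, 5)−(15, 5)]
   so B = (9, 5)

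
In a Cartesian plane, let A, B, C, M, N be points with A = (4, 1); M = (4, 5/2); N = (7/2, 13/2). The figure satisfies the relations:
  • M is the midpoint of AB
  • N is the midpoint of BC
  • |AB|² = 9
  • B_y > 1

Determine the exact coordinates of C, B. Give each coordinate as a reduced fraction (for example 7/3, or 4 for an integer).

C = (3, 9)
B = (4, 4)

1. B_x = 4  [B = 2·M−A = 2·(4, 5/2)−(4, 1)]
2. B_y = 4  [B = 2·M−A = 2·(4, 5/2)−(4, 1)]
   so B = (4, 4)
3. C_x = 3  [C = 2·N−B = 2·(7/2, 13/2)−(4, 4)]
4. C_y = 9  [C = 2·N−B = 2·(7/2, 13/2)−(4, 4)]
   so C = (3, 9)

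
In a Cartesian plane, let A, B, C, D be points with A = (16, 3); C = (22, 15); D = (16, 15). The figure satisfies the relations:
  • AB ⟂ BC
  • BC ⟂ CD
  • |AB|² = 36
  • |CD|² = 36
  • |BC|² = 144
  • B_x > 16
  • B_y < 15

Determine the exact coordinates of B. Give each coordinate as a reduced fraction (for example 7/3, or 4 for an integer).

1. B_x = 22  [[BC ⟂ CD ⇒ 6x-132=0] ∩ [|B−(16, 3)|²=36]]
2. B_y = 3  [[BC ⟂ CD ⇒ 6x-132=0] ∩ [|B−(16, 3)|²=36]]
   so B = (22, 3)

B = (22, 3)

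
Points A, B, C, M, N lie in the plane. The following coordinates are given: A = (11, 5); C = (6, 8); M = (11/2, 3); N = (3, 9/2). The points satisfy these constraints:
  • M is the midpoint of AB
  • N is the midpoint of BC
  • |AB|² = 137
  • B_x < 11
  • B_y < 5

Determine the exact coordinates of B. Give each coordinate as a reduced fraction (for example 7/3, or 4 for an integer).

B = (0, 1)

1. B_x = 0  [B = 2·M−A = 2·(11/2, 3)−(11, 5)]
2. B_y = 1  [B = 2·M−A = 2·(11/2, 3)−(11, 5)]
   so B = (0, 1)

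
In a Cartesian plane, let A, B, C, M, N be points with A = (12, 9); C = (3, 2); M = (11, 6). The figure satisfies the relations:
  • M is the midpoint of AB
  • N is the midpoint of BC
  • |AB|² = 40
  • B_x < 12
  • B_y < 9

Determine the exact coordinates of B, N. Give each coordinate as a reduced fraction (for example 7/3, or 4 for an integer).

1. B_x = 10  [B = 2·M−A = 2·(11, 6)−(12, 9)]
2. B_y = 3  [B = 2·M−A = 2·(11, 6)−(12, 9)]
   so B = (10, 3)
3. N_x = 13/2  [2·N = B+C = (10, 3)+(3, 2)]
4. N_y = 5/2  [2·N = B+C = (10, 3)+(3, 2)]
   so N = (13/2, 5/2)

B = (10, 3)
N = (13/2, 5/2)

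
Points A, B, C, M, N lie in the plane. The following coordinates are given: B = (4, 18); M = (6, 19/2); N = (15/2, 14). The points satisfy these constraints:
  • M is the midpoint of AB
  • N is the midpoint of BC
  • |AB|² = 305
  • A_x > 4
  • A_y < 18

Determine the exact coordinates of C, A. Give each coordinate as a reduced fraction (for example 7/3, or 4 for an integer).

1. A_x = 8  [A = 2·M−B = 2·(6, 19/2)−(4, 18)]
2. A_y = 1  [A = 2·M−B = 2·(6, 19/2)−(4, 18)]
   so A = (8, 1)
3. C_x = 11  [C = 2·N−B = 2·(15/2, 14)−(4, 18)]
4. C_y = 10  [C = 2·N−B = 2·(15/2, 14)−(4, 18)]
   so C = (11, 10)

C = (11, 10)
A = (8, 1)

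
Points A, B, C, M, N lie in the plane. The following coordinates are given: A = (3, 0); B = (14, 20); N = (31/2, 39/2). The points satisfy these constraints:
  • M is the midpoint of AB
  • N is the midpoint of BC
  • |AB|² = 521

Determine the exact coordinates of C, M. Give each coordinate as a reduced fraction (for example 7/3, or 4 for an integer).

1. M_x = 17/2  [2·M = A+B = (3, 0)+(14, 20)]
2. M_y = 10  [2·M = A+B = (3, 0)+(14, 20)]
   so M = (17/2, 10)
3. C_x = 17  [C = 2·N−B = 2·(31/2, 39/2)−(14, 20)]
4. C_y = 19  [C = 2·N−B = 2·(31/2, 39/2)−(14, 20)]
   so C = (17, 19)

C = (17, 19)
M = (17/2, 10)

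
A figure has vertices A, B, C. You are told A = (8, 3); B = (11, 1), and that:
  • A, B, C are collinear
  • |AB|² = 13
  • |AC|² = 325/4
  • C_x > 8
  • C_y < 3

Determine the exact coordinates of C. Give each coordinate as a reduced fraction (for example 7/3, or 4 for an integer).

1. C_x = 31/2  [[A, B, C are collinear ⇒ 2x+3y-25=0] ∩ [|C−(8, 3)|²=325/4]]
2. C_y = -2  [[A, B, C are collinear ⇒ 2x+3y-25=0] ∩ [|C−(8, 3)|²=325/4]]
   so C = (31/2, -2)

C = (31/2, -2)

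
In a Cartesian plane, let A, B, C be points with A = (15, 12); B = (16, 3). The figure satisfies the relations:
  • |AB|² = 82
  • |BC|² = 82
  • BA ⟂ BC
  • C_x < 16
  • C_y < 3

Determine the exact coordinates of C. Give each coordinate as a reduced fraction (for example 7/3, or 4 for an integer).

C = (7, 2)

1. C_x = 7  [[BA ⟂ BC ⇒ -1x+9y-11=0] ∩ [|C−(16, 3)|²=82]]
2. C_y = 2  [[BA ⟂ BC ⇒ -1x+9y-11=0] ∩ [|C−(16, 3)|²=82]]
   so C = (7, 2)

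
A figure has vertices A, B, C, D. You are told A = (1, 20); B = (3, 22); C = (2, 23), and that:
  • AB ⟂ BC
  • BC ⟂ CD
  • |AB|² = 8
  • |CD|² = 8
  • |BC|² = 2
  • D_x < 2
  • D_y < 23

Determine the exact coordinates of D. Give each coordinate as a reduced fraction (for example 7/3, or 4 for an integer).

1. D_x = 0  [[BC ⟂ CD ⇒ -1x+1y-21=0] ∩ [|D−(2, 23)|²=8]]
2. D_y = 21  [[BC ⟂ CD ⇒ -1x+1y-21=0] ∩ [|D−(2, 23)|²=8]]
   so D = (0, 21)

D = (0, 21)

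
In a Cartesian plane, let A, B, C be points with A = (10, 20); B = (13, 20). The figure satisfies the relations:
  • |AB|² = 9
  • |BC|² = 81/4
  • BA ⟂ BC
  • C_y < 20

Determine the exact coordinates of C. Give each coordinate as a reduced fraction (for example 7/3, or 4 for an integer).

C = (13, 31/2)

1. C_x = 13  [[BA ⟂ BC ⇒ -3x+39=0] ∩ [|C−(13, 20)|²=81/4]]
2. C_y = 31/2  [[BA ⟂ BC ⇒ -3x+39=0] ∩ [|C−(13, 20)|²=81/4]]
   so C = (13, 31/2)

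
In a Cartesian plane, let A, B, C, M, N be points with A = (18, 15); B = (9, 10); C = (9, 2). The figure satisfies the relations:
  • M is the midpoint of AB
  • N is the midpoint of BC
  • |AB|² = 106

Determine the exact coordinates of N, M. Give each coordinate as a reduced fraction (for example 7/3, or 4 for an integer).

1. M_x = 27/2  [2·M = A+B = (18, 15)+(9, 10)]
2. M_y = 25/2  [2·M = A+B = (18, 15)+(9, 10)]
   so M = (27/2, 25/2)
3. N_x = 9  [2·N = B+C = (9, 10)+(9, 2)]
4. N_y = 6  [2·N = B+C = (9, 10)+(9, 2)]
   so N = (9, 6)

N = (9, 6)
M = (27/2, 25/2)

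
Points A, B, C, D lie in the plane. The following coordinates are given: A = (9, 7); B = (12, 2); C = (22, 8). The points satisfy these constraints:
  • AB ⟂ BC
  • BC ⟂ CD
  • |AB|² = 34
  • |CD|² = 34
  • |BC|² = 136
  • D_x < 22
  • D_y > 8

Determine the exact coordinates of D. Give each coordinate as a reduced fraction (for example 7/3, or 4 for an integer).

D = (19, 13)

1. D_x = 19  [[BC ⟂ CD ⇒ 10x+6y-268=0] ∩ [|D−(22, 8)|²=34]]
2. D_y = 13  [[BC ⟂ CD ⇒ 10x+6y-268=0] ∩ [|D−(22, 8)|²=34]]
   so D = (19, 13)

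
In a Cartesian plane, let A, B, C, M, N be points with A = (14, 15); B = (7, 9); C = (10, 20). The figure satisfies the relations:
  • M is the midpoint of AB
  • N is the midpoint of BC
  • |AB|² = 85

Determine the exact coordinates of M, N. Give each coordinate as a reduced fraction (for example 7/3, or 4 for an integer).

M = (21/2, 12)
N = (17/2, 29/2)

1. M_x = 21/2  [2·M = A+B = (14, 15)+(7, 9)]
2. M_y = 12  [2·M = A+B = (14, 15)+(7, 9)]
   so M = (21/2, 12)
3. N_x = 17/2  [2·N = B+C = (7, 9)+(10, 20)]
4. N_y = 29/2  [2·N = B+C = (7, 9)+(10, 20)]
   so N = (17/2, 29/2)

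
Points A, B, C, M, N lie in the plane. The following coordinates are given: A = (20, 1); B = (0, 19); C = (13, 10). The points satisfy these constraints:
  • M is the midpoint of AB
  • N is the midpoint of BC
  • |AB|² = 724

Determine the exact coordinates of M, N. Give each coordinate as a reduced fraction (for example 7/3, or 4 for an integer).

1. M_x = 10  [2·M = A+B = (20, 1)+(0, 19)]
2. M_y = 10  [2·M = A+B = (20, 1)+(0, 19)]
   so M = (10, 10)
3. N_x = 13/2  [2·N = B+C = (0, 19)+(13, 10)]
4. N_y = 29/2  [2·N = B+C = (0, 19)+(13, 10)]
   so N = (13/2, 29/2)

M = (10, 10)
N = (13/2, 29/2)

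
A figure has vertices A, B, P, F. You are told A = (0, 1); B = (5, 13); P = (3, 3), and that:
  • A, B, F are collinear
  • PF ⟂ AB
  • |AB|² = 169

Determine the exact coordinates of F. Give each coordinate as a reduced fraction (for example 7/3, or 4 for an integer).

1. F_x = 15/13  [[A, B, F are collinear ⇒ -12x+5y-5=0] ∩ [PF ⟂ AB ⇒ 5x+12y-51=0]]
2. F_y = 49/13  [[A, B, F are collinear ⇒ -12x+5y-5=0] ∩ [PF ⟂ AB ⇒ 5x+12y-51=0]]
   so F = (15/13, 49/13)

F = (15/13, 49/13)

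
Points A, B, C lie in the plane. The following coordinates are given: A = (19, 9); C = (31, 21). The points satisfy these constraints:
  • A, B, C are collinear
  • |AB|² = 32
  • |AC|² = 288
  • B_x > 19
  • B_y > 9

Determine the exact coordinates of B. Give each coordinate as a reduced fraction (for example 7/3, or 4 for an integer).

B = (23, 13)

1. B_x = 23  [[A, B, C are collinear ⇒ 12x-12y-120=0] ∩ [|B−(19, 9)|²=32]]
2. B_y = 13  [[A, B, C are collinear ⇒ 12x-12y-120=0] ∩ [|B−(19, 9)|²=32]]
   so B = (23, 13)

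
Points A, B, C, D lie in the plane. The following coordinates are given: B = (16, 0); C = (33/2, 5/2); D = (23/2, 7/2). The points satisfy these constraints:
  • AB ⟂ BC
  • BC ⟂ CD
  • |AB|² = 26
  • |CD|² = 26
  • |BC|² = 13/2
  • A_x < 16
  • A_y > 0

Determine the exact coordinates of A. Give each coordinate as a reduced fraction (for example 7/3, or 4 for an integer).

A = (11, 1)

1. A_x = 11  [[AB ⟂ BC ⇒ -1/2x-5/2y+8=0] ∩ [|A−(16, 0)|²=26]]
2. A_y = 1  [[AB ⟂ BC ⇒ -1/2x-5/2y+8=0] ∩ [|A−(16, 0)|²=26]]
   so A = (11, 1)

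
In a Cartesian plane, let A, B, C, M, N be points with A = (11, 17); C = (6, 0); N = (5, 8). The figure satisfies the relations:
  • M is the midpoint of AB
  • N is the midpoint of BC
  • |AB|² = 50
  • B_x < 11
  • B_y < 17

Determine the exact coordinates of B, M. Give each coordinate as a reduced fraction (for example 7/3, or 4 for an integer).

1. B_x = 4  [B = 2·N−C = 2·(5, 8)−(6, 0)]
2. B_y = 16  [B = 2·N−C = 2·(5, 8)−(6, 0)]
   so B = (4, 16)
3. M_x = 15/2  [2·M = A+B = (11, 17)+(4, 16)]
4. M_y = 33/2  [2·M = A+B = (11, 17)+(4, 16)]
   so M = (15/2, 33/2)

B = (4, 16)
M = (15/2, 33/2)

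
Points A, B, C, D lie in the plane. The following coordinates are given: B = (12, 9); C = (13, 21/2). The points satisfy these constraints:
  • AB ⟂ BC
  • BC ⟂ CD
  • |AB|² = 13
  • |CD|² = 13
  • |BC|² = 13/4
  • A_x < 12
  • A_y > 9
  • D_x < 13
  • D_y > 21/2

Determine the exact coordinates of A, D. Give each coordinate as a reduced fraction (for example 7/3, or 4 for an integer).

A = (9, 11)
D = (10, 25/2)

1. A_x = 9  [[AB ⟂ BC ⇒ -1x-3/2y+51/2=0] ∩ [|A−(12, 9)|²=13]]
2. A_y = 11  [[AB ⟂ BC ⇒ -1x-3/2y+51/2=0] ∩ [|A−(12, 9)|²=13]]
   so A = (9, 11)
3. D_x = 10  [[BC ⟂ CD ⇒ 1x+3/2y-115/4=0] ∩ [|D−(13, 21/2)|²=13]]
4. D_y = 25/2  [[BC ⟂ CD ⇒ 1x+3/2y-115/4=0] ∩ [|D−(13, 21/2)|²=13]]
   so D = (10, 25/2)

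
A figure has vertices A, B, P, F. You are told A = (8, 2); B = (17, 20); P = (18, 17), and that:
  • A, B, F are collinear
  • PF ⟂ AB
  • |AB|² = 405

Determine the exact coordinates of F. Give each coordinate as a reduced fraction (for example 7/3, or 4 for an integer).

F = (16, 18)

1. F_x = 16  [[A, B, F are collinear ⇒ -18x+9y+126=0] ∩ [PF ⟂ AB ⇒ 9x+18y-468=0]]
2. F_y = 18  [[A, B, F are collinear ⇒ -18x+9y+126=0] ∩ [PF ⟂ AB ⇒ 9x+18y-468=0]]
   so F = (16, 18)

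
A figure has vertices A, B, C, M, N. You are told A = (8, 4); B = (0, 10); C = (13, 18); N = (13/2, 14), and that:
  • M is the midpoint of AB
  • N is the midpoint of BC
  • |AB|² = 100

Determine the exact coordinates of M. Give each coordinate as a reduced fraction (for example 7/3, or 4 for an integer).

M = (4, 7)

1. M_x = 4  [2·M = A+B = (8, 4)+(0, 10)]
2. M_y = 7  [2·M = A+B = (8, 4)+(0, 10)]
   so M = (4, 7)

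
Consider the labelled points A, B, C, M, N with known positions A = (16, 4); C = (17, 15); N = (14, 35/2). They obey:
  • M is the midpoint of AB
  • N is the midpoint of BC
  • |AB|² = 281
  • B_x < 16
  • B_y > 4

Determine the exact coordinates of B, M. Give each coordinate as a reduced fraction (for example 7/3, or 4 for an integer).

B = (11, 20)
M = (27/2, 12)

1. B_x = 11  [B = 2·N−C = 2·(14, 35/2)−(17, 15)]
2. B_y = 20  [B = 2·N−C = 2·(14, 35/2)−(17, 15)]
   so B = (11, 20)
3. M_x = 27/2  [2·M = A+B = (16, 4)+(11, 20)]
4. M_y = 12  [2·M = A+B = (16, 4)+(11, 20)]
   so M = (27/2, 12)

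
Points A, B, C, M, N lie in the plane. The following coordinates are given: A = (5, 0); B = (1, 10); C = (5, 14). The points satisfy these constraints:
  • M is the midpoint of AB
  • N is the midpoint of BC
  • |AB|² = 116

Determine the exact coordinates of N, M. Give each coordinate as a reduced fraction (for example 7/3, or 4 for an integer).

1. M_x = 3  [2·M = A+B = (5, 0)+(1, 10)]
2. M_y = 5  [2·M = A+B = (5, 0)+(1, 10)]
   so M = (3, 5)
3. N_x = 3  [2·N = B+C = (1, 10)+(5, 14)]
4. N_y = 12  [2·N = B+C = (1, 10)+(5, 14)]
   so N = (3, 12)

N = (3, 12)
M = (3, 5)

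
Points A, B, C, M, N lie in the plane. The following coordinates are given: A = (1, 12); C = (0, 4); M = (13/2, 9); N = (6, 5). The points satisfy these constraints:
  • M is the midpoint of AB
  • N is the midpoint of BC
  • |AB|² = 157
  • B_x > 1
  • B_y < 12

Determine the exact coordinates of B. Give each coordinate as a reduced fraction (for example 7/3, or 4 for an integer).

B = (12, 6)

1. B_x = 12  [B = 2·M−A = 2·(13/2, 9)−(1, 12)]
2. B_y = 6  [B = 2·M−A = 2·(13/2, 9)−(1, 12)]
   so B = (12, 6)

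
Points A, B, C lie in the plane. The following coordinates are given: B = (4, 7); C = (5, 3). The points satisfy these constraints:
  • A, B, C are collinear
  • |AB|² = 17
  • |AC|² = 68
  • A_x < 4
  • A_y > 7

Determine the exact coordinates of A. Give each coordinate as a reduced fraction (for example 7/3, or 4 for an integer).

A = (3, 11)

1. A_x = 3  [[A, B, C are collinear ⇒ 4x+1y-23=0] ∩ [|A−(4, 7)|²=17]]
2. A_y = 11  [[A, B, C are collinear ⇒ 4x+1y-23=0] ∩ [|A−(4, 7)|²=17]]
   so A = (3, 11)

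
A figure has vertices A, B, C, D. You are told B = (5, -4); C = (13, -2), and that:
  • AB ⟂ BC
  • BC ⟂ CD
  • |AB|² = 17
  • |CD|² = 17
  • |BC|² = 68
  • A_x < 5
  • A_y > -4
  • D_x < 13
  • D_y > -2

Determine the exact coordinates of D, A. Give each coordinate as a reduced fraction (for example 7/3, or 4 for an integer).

1. D_x = 12  [[BC ⟂ CD ⇒ 8x+2y-100=0] ∩ [|D−(13, -2)|²=17]]
2. D_y = 2  [[BC ⟂ CD ⇒ 8x+2y-100=0] ∩ [|D−(13, -2)|²=17]]
   so D = (12, 2)
3. A_x = 4  [[AB ⟂ BC ⇒ -8x-2y+32=0] ∩ [|A−(5, -4)|²=17]]
4. A_y = 0  [[AB ⟂ BC ⇒ -8x-2y+32=0] ∩ [|A−(5, -4)|²=17]]
   so A = (4, 0)

D = (12, 2)
A = (4, 0)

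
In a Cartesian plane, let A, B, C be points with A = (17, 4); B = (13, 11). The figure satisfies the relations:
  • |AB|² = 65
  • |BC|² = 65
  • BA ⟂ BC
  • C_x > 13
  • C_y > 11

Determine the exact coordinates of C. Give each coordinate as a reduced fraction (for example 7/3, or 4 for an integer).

1. C_x = 20  [[BA ⟂ BC ⇒ 4x-7y+25=0] ∩ [|C−(13, 11)|²=65]]
2. C_y = 15  [[BA ⟂ BC ⇒ 4x-7y+25=0] ∩ [|C−(13, 11)|²=65]]
   so C = (20, 15)

C = (20, 15)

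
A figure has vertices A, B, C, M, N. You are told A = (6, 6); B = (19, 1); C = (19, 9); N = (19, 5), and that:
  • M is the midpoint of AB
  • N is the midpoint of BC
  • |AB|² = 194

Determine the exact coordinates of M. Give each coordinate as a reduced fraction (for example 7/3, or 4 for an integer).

M = (25/2, 7/2)

1. M_x = 25/2  [2·M = A+B = (6, 6)+(19, 1)]
2. M_y = 7/2  [2·M = A+B = (6, 6)+(19, 1)]
   so M = (25/2, 7/2)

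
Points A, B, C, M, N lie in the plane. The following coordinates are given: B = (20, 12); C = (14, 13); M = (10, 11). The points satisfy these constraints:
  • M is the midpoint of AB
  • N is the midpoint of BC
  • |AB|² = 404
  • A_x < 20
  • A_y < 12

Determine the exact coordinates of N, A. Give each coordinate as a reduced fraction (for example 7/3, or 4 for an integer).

1. A_x = 0  [A = 2·M−B = 2·(10, 11)−(20, 12)]
2. A_y = 10  [A = 2·M−B = 2·(10, 11)−(20, 12)]
   so A = (0, 10)
3. N_x = 17  [2·N = B+C = (20, 12)+(14, 13)]
4. N_y = 25/2  [2·N = B+C = (20, 12)+(14, 13)]
   so N = (17, 25/2)

N = (17, 25/2)
A = (0, 10)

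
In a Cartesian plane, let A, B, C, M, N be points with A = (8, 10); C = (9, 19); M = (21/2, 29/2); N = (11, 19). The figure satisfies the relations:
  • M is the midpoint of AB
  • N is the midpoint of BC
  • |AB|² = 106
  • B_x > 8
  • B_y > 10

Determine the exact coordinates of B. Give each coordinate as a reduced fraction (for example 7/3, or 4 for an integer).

B = (13, 19)

1. B_x = 13  [B = 2·M−A = 2·(21/2, 29/2)−(8, 10)]
2. B_y = 19  [B = 2·M−A = 2·(21/2, 29/2)−(8, 10)]
   so B = (13, 19)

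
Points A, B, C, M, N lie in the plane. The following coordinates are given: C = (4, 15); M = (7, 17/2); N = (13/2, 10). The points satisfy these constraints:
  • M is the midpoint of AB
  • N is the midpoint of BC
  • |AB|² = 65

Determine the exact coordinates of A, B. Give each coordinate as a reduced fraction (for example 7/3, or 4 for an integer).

1. B_x = 9  [B = 2·N−C = 2·(13/2, 10)−(4, 15)]
2. B_y = 5  [B = 2·N−C = 2·(13/2, 10)−(4, 15)]
   so B = (9, 5)
3. A_x = 5  [A = 2·M−B = 2·(7, 17/2)−(9, 5)]
4. A_y = 12  [A = 2·M−B = 2·(7, 17/2)−(9, 5)]
   so A = (5, 12)

A = (5, 12)
B = (9, 5)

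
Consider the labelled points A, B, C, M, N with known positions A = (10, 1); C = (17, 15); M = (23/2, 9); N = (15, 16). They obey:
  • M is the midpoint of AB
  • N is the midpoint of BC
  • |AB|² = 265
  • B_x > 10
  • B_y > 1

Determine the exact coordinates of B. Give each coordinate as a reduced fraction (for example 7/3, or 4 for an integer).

B = (13, 17)

1. B_x = 13  [B = 2·M−A = 2·(23/2, 9)−(10, 1)]
2. B_y = 17  [B = 2·M−A = 2·(23/2, 9)−(10, 1)]
   so B = (13, 17)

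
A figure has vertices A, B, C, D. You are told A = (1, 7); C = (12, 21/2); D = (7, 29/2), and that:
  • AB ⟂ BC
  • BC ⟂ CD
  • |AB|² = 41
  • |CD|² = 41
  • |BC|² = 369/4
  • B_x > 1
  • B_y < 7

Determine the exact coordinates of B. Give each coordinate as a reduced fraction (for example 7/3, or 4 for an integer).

1. B_x = 6  [[BC ⟂ CD ⇒ 5x-4y-18=0] ∩ [|B−(1, 7)|²=41]]
2. B_y = 3  [[BC ⟂ CD ⇒ 5x-4y-18=0] ∩ [|B−(1, 7)|²=41]]
   so B = (6, 3)

B = (6, 3)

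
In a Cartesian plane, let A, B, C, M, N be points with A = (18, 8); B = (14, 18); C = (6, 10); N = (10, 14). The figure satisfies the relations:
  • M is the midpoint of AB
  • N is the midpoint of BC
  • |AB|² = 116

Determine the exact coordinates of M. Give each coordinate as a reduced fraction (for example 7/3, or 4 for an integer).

1. M_x = 16  [2·M = A+B = (18, 8)+(14, 18)]
2. M_y = 13  [2·M = A+B = (18, 8)+(14, 18)]
   so M = (16, 13)

M = (16, 13)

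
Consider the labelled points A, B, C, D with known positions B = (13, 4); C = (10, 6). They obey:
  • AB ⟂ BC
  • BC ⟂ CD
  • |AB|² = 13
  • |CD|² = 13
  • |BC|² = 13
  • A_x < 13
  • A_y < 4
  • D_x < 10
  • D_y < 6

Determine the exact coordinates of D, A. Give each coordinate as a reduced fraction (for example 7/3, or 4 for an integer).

D = (8, 3)
A = (11, 1)

1. D_x = 8  [[BC ⟂ CD ⇒ -3x+2y+18=0] ∩ [|D−(10, 6)|²=13]]
2. D_y = 3  [[BC ⟂ CD ⇒ -3x+2y+18=0] ∩ [|D−(10, 6)|²=13]]
   so D = (8, 3)
3. A_x = 11  [[AB ⟂ BC ⇒ 3x-2y-31=0] ∩ [|A−(13, 4)|²=13]]
4. A_y = 1  [[AB ⟂ BC ⇒ 3x-2y-31=0] ∩ [|A−(13, 4)|²=13]]
   so A = (11, 1)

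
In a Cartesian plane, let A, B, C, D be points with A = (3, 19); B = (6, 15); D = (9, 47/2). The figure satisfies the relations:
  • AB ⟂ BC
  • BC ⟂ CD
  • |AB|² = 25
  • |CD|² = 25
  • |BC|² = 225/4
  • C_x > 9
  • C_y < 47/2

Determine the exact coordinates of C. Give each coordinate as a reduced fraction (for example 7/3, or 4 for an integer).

1. C_x = 12  [[AB ⟂ BC ⇒ 3x-4y+42=0] ∩ [|C−(9, 47/2)|²=25]]
2. C_y = 39/2  [[AB ⟂ BC ⇒ 3x-4y+42=0] ∩ [|C−(9, 47/2)|²=25]]
   so C = (12, 39/2)

C = (12, 39/2)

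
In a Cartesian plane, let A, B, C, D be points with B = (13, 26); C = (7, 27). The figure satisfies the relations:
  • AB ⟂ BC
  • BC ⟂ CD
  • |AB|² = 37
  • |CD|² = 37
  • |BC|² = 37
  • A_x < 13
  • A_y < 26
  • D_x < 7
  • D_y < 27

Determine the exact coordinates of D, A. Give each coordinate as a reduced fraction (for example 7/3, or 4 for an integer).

1. D_x = 6  [[BC ⟂ CD ⇒ -6x+1y+15=0] ∩ [|D−(7, 27)|²=37]]
2. D_y = 21  [[BC ⟂ CD ⇒ -6x+1y+15=0] ∩ [|D−(7, 27)|²=37]]
   so D = (6, 21)
3. A_x = 12  [[AB ⟂ BC ⇒ 6x-1y-52=0] ∩ [|A−(13, 26)|²=37]]
4. A_y = 20  [[AB ⟂ BC ⇒ 6x-1y-52=0] ∩ [|A−(13, 26)|²=37]]
   so A = (12, 20)

D = (6, 21)
A = (12, 20)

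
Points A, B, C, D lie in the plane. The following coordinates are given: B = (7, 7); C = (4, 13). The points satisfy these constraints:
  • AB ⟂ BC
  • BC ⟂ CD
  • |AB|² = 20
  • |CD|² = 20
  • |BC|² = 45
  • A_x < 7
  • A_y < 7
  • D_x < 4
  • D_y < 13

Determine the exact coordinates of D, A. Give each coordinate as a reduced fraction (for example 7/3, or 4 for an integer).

D = (0, 11)
A = (3, 5)

1. D_x = 0  [[BC ⟂ CD ⇒ -3x+6y-66=0] ∩ [|D−(4, 13)|²=20]]
2. D_y = 11  [[BC ⟂ CD ⇒ -3x+6y-66=0] ∩ [|D−(4, 13)|²=20]]
   so D = (0, 11)
3. A_x = 3  [[AB ⟂ BC ⇒ 3x-6y+21=0] ∩ [|A−(7, 7)|²=20]]
4. A_y = 5  [[AB ⟂ BC ⇒ 3x-6y+21=0] ∩ [|A−(7, 7)|²=20]]
   so A = (3, 5)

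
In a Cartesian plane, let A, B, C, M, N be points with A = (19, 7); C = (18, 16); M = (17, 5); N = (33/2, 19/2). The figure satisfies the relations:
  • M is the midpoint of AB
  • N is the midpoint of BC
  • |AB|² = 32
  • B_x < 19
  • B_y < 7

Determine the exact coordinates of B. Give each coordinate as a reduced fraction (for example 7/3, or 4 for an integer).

B = (15, 3)

1. B_x = 15  [B = 2·M−A = 2·(17, 5)−(19, 7)]
2. B_y = 3  [B = 2·M−A = 2·(17, 5)−(19, 7)]
   so B = (15, 3)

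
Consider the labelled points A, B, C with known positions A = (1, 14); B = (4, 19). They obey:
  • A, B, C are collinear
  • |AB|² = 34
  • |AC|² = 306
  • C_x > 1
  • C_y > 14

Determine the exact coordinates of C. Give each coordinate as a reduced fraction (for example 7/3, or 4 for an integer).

C = (10, 29)

1. C_x = 10  [[A, B, C are collinear ⇒ -5x+3y-37=0] ∩ [|C−(1, 14)|²=306]]
2. C_y = 29  [[A, B, C are collinear ⇒ -5x+3y-37=0] ∩ [|C−(1, 14)|²=306]]
   so C = (10, 29)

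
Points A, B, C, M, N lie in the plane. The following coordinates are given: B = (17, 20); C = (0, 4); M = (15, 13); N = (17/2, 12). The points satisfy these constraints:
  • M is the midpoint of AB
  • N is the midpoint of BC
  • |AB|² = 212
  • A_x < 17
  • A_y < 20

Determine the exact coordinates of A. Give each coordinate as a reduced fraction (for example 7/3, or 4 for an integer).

A = (13, 6)

1. A_x = 13  [A = 2·M−B = 2·(15, 13)−(17, 20)]
2. A_y = 6  [A = 2·M−B = 2·(15, 13)−(17, 20)]
   so A = (13, 6)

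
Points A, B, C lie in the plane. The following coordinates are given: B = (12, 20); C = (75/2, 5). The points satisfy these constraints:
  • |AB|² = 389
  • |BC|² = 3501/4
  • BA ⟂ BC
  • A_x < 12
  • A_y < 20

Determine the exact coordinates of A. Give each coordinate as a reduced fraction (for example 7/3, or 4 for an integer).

1. A_x = 2  [[BA ⟂ BC ⇒ 51/2x-15y-6=0] ∩ [|A−(12, 20)|²=389]]
2. A_y = 3  [[BA ⟂ BC ⇒ 51/2x-15y-6=0] ∩ [|A−(12, 20)|²=389]]
   so A = (2, 3)

A = (2, 3)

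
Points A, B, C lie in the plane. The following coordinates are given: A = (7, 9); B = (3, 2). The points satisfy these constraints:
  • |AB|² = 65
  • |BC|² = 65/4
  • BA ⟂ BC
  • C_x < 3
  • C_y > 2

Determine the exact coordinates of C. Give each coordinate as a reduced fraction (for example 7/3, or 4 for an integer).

1. C_x = -1/2  [[BA ⟂ BC ⇒ 4x+7y-26=0] ∩ [|C−(3, 2)|²=65/4]]
2. C_y = 4  [[BA ⟂ BC ⇒ 4x+7y-26=0] ∩ [|C−(3, 2)|²=65/4]]
   so C = (-1/2, 4)

C = (-1/2, 4)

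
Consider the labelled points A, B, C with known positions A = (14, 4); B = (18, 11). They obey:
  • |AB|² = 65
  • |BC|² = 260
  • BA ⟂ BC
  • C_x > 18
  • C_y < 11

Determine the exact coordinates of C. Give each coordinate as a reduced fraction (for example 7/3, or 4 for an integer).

1. C_x = 32  [[BA ⟂ BC ⇒ -4x-7y+149=0] ∩ [|C−(18, 11)|²=260]]
2. C_y = 3  [[BA ⟂ BC ⇒ -4x-7y+149=0] ∩ [|C−(18, 11)|²=260]]
   so C = (32, 3)

C = (32, 3)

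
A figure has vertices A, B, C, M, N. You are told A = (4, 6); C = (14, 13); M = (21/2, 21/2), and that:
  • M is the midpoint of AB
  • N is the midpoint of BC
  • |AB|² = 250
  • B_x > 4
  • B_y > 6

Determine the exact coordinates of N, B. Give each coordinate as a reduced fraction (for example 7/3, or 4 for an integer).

1. B_x = 17  [B = 2·M−A = 2·(21/2, 21/2)−(4, 6)]
2. B_y = 15  [B = 2·M−A = 2·(21/2, 21/2)−(4, 6)]
   so B = (17, 15)
3. N_x = 31/2  [2·N = B+C = (17, 15)+(14, 13)]
4. N_y = 14  [2·N = B+C = (17, 15)+(14, 13)]
   so N = (31/2, 14)

N = (31/2, 14)
B = (17, 15)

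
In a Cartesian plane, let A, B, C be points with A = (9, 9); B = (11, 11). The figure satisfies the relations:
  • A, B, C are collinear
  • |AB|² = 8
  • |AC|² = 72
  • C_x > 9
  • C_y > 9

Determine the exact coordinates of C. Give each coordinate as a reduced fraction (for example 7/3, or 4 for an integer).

C = (15, 15)

1. C_x = 15  [[A, B, C are collinear ⇒ -2x+2y=0] ∩ [|C−(9, 9)|²=72]]
2. C_y = 15  [[A, B, C are collinear ⇒ -2x+2y=0] ∩ [|C−(9, 9)|²=72]]
   so C = (15, 15)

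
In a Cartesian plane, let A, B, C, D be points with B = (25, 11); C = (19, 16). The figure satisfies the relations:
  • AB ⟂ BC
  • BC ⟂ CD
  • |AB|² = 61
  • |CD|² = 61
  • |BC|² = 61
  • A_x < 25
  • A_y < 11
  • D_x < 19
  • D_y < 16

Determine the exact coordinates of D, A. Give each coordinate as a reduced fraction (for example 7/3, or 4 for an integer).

1. D_x = 14  [[BC ⟂ CD ⇒ -6x+5y+34=0] ∩ [|D−(19, 16)|²=61]]
2. D_y = 10  [[BC ⟂ CD ⇒ -6x+5y+34=0] ∩ [|D−(19, 16)|²=61]]
   so D = (14, 10)
3. A_x = 20  [[AB ⟂ BC ⇒ 6x-5y-95=0] ∩ [|A−(25, 11)|²=61]]
4. A_y = 5  [[AB ⟂ BC ⇒ 6x-5y-95=0] ∩ [|A−(25, 11)|²=61]]
   so A = (20, 5)

D = (14, 10)
A = (20, 5)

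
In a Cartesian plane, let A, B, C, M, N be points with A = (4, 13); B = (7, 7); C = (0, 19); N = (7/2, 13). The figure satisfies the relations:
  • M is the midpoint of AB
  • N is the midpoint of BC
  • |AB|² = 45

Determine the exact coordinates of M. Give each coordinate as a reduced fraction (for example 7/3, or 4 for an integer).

M = (11/2, 10)

1. M_x = 11/2  [2·M = A+B = (4, 13)+(7, 7)]
2. M_y = 10  [2·M = A+B = (4, 13)+(7, 7)]
   so M = (11/2, 10)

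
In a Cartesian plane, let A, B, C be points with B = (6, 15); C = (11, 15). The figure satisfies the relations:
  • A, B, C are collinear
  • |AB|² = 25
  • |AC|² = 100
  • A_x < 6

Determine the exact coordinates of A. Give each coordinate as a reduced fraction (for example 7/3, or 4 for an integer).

A = (1, 15)

1. A_x = 1  [[A, B, C are collinear ⇒ 5y-75=0] ∩ [|A−(6, 15)|²=25]]
2. A_y = 15  [[A, B, C are collinear ⇒ 5y-75=0] ∩ [|A−(6, 15)|²=25]]
   so A = (1, 15)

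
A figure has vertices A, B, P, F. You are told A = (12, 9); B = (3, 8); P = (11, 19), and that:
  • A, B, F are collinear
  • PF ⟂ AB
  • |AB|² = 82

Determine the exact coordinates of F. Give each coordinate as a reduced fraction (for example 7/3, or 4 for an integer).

F = (993/82, 739/82)

1. F_x = 993/82  [[A, B, F are collinear ⇒ 1x-9y+69=0] ∩ [PF ⟂ AB ⇒ -9x-1y+118=0]]
2. F_y = 739/82  [[A, B, F are collinear ⇒ 1x-9y+69=0] ∩ [PF ⟂ AB ⇒ -9x-1y+118=0]]
   so F = (993/82, 739/82)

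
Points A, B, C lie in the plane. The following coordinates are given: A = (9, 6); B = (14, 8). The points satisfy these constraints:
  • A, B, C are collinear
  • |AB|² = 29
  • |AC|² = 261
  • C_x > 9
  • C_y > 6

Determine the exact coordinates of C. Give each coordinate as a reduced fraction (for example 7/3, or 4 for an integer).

1. C_x = 24  [[A, B, C are collinear ⇒ -2x+5y-12=0] ∩ [|C−(9, 6)|²=261]]
2. C_y = 12  [[A, B, C are collinear ⇒ -2x+5y-12=0] ∩ [|C−(9, 6)|²=261]]
   so C = (24, 12)

C = (24, 12)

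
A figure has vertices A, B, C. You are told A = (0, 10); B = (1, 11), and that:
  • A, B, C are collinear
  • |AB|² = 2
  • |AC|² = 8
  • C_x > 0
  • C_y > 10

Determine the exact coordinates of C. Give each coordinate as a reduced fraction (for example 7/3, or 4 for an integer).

1. C_x = 2  [[A, B, C are collinear ⇒ -1x+1y-10=0] ∩ [|C−(0, 10)|²=8]]
2. C_y = 12  [[A, B, C are collinear ⇒ -1x+1y-10=0] ∩ [|C−(0, 10)|²=8]]
   so C = (2, 12)

C = (2, 12)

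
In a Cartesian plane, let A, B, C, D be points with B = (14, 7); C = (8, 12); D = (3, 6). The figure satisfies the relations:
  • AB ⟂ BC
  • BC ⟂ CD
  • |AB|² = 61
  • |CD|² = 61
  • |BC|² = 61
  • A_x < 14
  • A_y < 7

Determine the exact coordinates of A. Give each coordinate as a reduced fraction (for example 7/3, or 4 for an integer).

A = (9, 1)

1. A_x = 9  [[AB ⟂ BC ⇒ 6x-5y-49=0] ∩ [|A−(14, 7)|²=61]]
2. A_y = 1  [[AB ⟂ BC ⇒ 6x-5y-49=0] ∩ [|A−(14, 7)|²=61]]
   so A = (9, 1)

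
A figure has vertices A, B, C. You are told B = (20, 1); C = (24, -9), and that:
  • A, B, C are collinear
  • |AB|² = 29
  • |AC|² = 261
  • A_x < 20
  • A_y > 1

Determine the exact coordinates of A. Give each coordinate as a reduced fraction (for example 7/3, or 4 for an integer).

1. A_x = 18  [[A, B, C are collinear ⇒ 10x+4y-204=0] ∩ [|A−(20, 1)|²=29]]
2. A_y = 6  [[A, B, C are collinear ⇒ 10x+4y-204=0] ∩ [|A−(20, 1)|²=29]]
   so A = (18, 6)

A = (18, 6)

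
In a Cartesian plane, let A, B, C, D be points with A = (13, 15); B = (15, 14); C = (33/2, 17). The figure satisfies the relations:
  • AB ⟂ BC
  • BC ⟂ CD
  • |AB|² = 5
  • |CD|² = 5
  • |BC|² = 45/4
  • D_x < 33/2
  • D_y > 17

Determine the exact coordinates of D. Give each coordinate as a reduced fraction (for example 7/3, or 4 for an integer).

1. D_x = 29/2  [[BC ⟂ CD ⇒ 3/2x+3y-303/4=0] ∩ [|D−(33/2, 17)|²=5]]
2. D_y = 18  [[BC ⟂ CD ⇒ 3/2x+3y-303/4=0] ∩ [|D−(33/2, 17)|²=5]]
   so D = (29/2, 18)

D = (29/2, 18)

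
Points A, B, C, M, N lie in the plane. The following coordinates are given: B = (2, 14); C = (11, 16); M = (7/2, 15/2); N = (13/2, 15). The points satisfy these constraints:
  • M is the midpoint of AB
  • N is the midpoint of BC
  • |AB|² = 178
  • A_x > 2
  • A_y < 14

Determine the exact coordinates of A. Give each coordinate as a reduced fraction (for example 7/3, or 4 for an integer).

A = (5, 1)

1. A_x = 5  [A = 2·M−B = 2·(7/2, 15/2)−(2, 14)]
2. A_y = 1  [A = 2·M−B = 2·(7/2, 15/2)−(2, 14)]
   so A = (5, 1)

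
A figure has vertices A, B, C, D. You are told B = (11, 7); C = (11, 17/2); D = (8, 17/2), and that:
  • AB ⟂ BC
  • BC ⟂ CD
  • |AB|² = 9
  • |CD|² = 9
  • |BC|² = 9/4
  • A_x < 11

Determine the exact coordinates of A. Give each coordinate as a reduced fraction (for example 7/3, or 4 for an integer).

1. A_x = 8  [[AB ⟂ BC ⇒ -3/2y+21/2=0] ∩ [|A−(11, 7)|²=9]]
2. A_y = 7  [[AB ⟂ BC ⇒ -3/2y+21/2=0] ∩ [|A−(11, 7)|²=9]]
   so A = (8, 7)

A = (8, 7)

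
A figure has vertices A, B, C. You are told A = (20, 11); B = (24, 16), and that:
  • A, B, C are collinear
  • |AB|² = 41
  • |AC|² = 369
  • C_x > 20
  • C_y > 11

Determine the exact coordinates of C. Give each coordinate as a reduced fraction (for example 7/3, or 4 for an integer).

1. C_x = 32  [[A, B, C are collinear ⇒ -5x+4y+56=0] ∩ [|C−(20, 11)|²=369]]
2. C_y = 26  [[A, B, C are collinear ⇒ -5x+4y+56=0] ∩ [|C−(20, 11)|²=369]]
   so C = (32, 26)

C = (32, 26)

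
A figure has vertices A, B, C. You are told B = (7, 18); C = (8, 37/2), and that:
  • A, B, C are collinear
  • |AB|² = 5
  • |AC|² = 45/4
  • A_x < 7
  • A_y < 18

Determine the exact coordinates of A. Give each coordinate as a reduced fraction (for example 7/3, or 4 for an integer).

1. A_x = 5  [[A, B, C are collinear ⇒ -1/2x+1y-29/2=0] ∩ [|A−(7, 18)|²=5]]
2. A_y = 17  [[A, B, C are collinear ⇒ -1/2x+1y-29/2=0] ∩ [|A−(7, 18)|²=5]]
   so A = (5, 17)

A = (5, 17)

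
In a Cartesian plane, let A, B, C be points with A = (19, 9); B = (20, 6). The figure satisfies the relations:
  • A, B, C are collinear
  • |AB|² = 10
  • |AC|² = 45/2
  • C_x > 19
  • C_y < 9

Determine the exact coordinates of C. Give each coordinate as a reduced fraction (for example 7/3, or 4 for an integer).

1. C_x = 41/2  [[A, B, C are collinear ⇒ 3x+1y-66=0] ∩ [|C−(19, 9)|²=45/2]]
2. C_y = 9/2  [[A, B, C are collinear ⇒ 3x+1y-66=0] ∩ [|C−(19, 9)|²=45/2]]
   so C = (41/2, 9/2)

C = (41/2, 9/2)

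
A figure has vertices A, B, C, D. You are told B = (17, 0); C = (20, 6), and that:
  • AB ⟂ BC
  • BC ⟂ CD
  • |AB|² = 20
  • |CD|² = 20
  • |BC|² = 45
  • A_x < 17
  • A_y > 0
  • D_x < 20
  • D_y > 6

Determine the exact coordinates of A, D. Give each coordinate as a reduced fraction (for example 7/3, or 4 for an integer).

A = (13, 2)
D = (16, 8)

1. A_x = 13  [[AB ⟂ BC ⇒ -3x-6y+51=0] ∩ [|A−(17, 0)|²=20]]
2. A_y = 2  [[AB ⟂ BC ⇒ -3x-6y+51=0] ∩ [|A−(17, 0)|²=20]]
   so A = (13, 2)
3. D_x = 16  [[BC ⟂ CD ⇒ 3x+6y-96=0] ∩ [|D−(20, 6)|²=20]]
4. D_y = 8  [[BC ⟂ CD ⇒ 3x+6y-96=0] ∩ [|D−(20, 6)|²=20]]
   so D = (16, 8)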